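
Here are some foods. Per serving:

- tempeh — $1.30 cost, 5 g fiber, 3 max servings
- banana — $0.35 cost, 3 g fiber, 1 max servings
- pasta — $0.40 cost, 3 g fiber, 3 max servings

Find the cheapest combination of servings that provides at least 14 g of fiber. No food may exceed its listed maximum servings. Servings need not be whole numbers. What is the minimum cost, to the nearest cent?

$2.07

Cost per g of fiber: banana $0.1167, pasta $0.1333, tempeh $0.2600.
Take 1 serving of banana: +3.0 g fiber for $0.35 (total $0.35, still need 11.0 g).
Take 3 servings of pasta: +9.0 g fiber for $1.20 (total $1.55, still need 2.0 g).
Take 0.4 servings of tempeh: +2.0 g fiber for $0.52 (total $2.07, still need 0.0 g).
Filling from the cheapest source first is optimal under one linear minimum: $2.07.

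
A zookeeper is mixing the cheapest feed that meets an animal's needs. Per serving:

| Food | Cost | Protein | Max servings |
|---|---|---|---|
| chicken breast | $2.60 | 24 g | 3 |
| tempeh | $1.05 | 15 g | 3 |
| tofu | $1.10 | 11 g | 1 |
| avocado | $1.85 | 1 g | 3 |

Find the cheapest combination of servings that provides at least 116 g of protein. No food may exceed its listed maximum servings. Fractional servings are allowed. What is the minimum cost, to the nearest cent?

Cost per g of protein: tempeh $0.0700, tofu $0.1000, chicken breast $0.1083, avocado $1.8500.
Take 3 servings of tempeh: +45.0 g protein for $3.15 (total $3.15, still need 71.0 g).
Take 1 serving of tofu: +11.0 g protein for $1.10 (total $4.25, still need 60.0 g).
Take 2.5 servings of chicken breast: +60.0 g protein for $6.50 (total $10.75, still need 0.0 g).
Filling from the cheapest source first is optimal under one linear minimum: $10.75.

$10.75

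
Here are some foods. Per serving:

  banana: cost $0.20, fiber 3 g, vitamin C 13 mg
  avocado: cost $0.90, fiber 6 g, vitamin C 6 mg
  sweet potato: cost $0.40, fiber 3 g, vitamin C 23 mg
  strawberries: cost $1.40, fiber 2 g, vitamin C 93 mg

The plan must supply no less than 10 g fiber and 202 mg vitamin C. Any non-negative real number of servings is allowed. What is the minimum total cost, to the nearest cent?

An LP optimum is at a vertex; with two nutrient constraints at most two foods are used. Check each candidate.
banana only: max(10/3, 202/13) = 15.54 servings → $3.11.
avocado only: max(10/6, 202/6) = 33.67 servings → $30.30.
sweet potato only: max(10/3, 202/23) = 8.783 servings → $3.51.
strawberries only: max(10/2, 202/93) = 5 servings → $7.00.
banana + avocado: the both-tight solution has a negative serving — not a feasible corner.
banana + sweet potato: the both-tight solution has a negative serving — not a feasible corner.
banana + strawberries with both tight: 2.079 servings and 1.881 servings → $3.05.
avocado + sweet potato with both targets exact would need a negative amount; discard.
avocado + strawberries with both tight: 0.9634 servings and 2.11 servings → $3.82.
sweet potato + strawberries with both tight: 2.258 servings and 1.614 servings → $3.16.
The minimum over all feasible corners is $3.05.

$3.05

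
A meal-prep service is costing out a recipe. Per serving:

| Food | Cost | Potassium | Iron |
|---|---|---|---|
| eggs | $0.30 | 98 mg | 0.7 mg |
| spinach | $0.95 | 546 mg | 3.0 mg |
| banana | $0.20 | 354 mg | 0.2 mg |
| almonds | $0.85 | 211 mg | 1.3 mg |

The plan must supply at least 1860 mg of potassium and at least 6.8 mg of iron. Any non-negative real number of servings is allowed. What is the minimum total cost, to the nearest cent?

Compare the cost at each extreme point of the feasible region.
eggs only: max(1860/98, 6.8/0.7) = 18.98 servings → $5.69.
spinach only: max(1860/546, 6.8/3.0) = 3.407 servings → $3.24.
banana only: max(1860/354, 6.8/0.2) = 34 servings → $6.80.
almonds only: max(1860/211, 6.8/1.3) = 8.815 servings → $7.49.
eggs + spinach: the both-tight solution has a negative serving — not a feasible corner.
eggs + banana with both tight: 8.918 servings and 2.785 servings → $3.23.
eggs + almonds: intersection lies outside the first quadrant.
spinach + banana with both tight: 2.136 servings and 1.96 servings → $2.42.
spinach + almonds: the both-tight solution has a negative serving — not a feasible corner.
banana + almonds with both tight: 2.352 servings and 4.869 servings → $4.61.
Cheapest feasible corner: $2.42.

$2.42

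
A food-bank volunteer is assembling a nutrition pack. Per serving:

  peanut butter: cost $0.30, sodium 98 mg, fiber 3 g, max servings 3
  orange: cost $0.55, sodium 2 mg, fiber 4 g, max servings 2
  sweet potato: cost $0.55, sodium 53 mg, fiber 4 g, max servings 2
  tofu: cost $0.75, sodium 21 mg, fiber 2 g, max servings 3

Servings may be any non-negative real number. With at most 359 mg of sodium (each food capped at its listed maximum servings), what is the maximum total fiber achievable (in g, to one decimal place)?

27.7 g

Fiber per mg sodium: orange 2, tofu 0.09524, sweet potato 0.07547, peanut butter 0.03061.
Take 2 servings of orange: uses 4 mg sodium, +8.0 g fiber (running total 8.0 g).
Take 3 servings of tofu: uses 63 mg sodium, +6.0 g fiber (running total 14.0 g).
Take 2 servings of sweet potato: uses 106 mg sodium, +8.0 g fiber (running total 22.0 g).
Take 1.898 servings of peanut butter: uses 186 mg sodium, +5.7 g fiber (running total 27.7 g).
Filling greedily by fiber-per-mg sodium is optimal for one linear limit, giving 27.7 g.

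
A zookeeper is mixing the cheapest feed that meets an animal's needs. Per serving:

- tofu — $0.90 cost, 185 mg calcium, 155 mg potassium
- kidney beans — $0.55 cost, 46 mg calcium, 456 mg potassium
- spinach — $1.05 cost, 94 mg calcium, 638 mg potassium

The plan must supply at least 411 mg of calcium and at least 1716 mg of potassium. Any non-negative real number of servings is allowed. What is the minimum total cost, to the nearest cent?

With two linear requirements the optimum uses one or two foods; enumerate the corners.
tofu only: max(411/185, 1716/155) = 11.07 servings → $9.96.
kidney beans only: max(411/46, 1716/456) = 8.935 servings → $4.91.
spinach only: max(411/94, 1716/638) = 4.372 servings → $4.59.
tofu + kidney beans with both tight: 1.405 servings and 3.286 servings → $3.07.
tofu + spinach with both tight: 0.9754 servings and 2.453 servings → $3.45.
kidney beans + spinach: the both-tight solution has a negative serving — not a feasible corner.
Cheapest feasible corner: $3.07.

$3.07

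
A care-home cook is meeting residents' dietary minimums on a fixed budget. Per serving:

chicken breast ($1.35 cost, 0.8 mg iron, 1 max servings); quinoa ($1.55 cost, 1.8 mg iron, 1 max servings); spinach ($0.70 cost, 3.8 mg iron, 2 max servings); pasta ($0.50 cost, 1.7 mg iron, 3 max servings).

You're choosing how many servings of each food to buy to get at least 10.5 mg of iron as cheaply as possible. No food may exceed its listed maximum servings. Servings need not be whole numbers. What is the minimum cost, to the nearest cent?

$2.25

Cost per mg of iron: spinach $0.1842, pasta $0.2941, quinoa $0.8611, chicken breast $1.6875.
Take 2 servings of spinach: +7.6 mg iron for $1.40 (total $1.40, still need 2.9 mg).
Take 1.706 servings of pasta: +2.9 mg iron for $0.85 (total $2.25, still need 0.0 mg).
Filling from the cheapest source first is optimal under one linear minimum: $2.25.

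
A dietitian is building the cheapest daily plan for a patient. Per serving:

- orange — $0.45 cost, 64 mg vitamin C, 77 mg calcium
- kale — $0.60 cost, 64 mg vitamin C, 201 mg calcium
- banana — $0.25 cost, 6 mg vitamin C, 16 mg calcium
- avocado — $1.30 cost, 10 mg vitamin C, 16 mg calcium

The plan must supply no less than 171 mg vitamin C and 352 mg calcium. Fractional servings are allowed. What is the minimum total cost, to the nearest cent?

Two binding constraints pin down two serving amounts, so the optimal mix uses at most two foods. The candidates are each food alone (scaled to the tighter of vitamin C/calcium) and each pair with both constraints tight.
orange only: max(171/64, 352/77) = 4.571 servings → $2.06.
kale only: max(171/64, 352/201) = 2.672 servings → $1.60.
banana only: max(171/6, 352/16) = 28.5 servings → $7.12.
avocado only: max(171/10, 352/16) = 22 servings → $28.60.
orange + kale with both tight: 1.492 servings and 1.18 servings → $1.38.
orange + banana with both tight: 1.11 servings and 16.66 servings → $4.66.
orange + avocado with both targets exact would need a negative amount; discard.
kale + banana with both targets exact would need a negative amount; discard.
kale + avocado with both tight: 0.7951 servings and 12.01 servings → $16.09.
banana + avocado with both tight: 12.25 servings and 9.75 servings → $15.74.
So the least-cost plan costs $1.38.

$1.38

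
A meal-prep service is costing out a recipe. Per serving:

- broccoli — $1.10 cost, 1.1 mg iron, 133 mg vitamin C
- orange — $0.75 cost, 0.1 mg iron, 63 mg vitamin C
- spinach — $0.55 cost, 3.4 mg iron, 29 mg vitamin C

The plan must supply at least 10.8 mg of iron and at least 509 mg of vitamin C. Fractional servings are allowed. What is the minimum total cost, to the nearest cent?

broccoli only: max(10.8/1.1, 509/133) = 9.818 servings → $10.80.
orange only: max(10.8/0.1, 509/63) = 108 servings → $81.00.
spinach only: max(10.8/3.4, 509/29) = 17.55 servings → $9.65.
broccoli + orange: intersection lies outside the first quadrant.
broccoli + spinach with both tight: 3.372 servings and 2.085 servings → $4.86.
orange + spinach with both tight: 6.708 servings and 2.979 servings → $6.67.
The minimum over all feasible corners is $4.86.

$4.86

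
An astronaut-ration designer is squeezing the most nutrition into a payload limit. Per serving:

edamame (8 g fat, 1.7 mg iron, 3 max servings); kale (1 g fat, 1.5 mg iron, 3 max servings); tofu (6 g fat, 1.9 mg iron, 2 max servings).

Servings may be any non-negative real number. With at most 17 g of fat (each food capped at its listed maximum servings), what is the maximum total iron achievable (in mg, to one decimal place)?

Iron per g fat: kale 1.5, tofu 0.3167, edamame 0.2125.
Take 3 servings of kale: uses 3 g fat, +4.5 mg iron (running total 4.5 mg).
Take 2 servings of tofu: uses 12 g fat, +3.8 mg iron (running total 8.3 mg).
Take 0.25 servings of edamame: uses 2 g fat, +0.4 mg iron (running total 8.7 mg).
Filling greedily by iron-per-g fat is optimal for one linear limit, giving 8.7 mg.

8.7 mg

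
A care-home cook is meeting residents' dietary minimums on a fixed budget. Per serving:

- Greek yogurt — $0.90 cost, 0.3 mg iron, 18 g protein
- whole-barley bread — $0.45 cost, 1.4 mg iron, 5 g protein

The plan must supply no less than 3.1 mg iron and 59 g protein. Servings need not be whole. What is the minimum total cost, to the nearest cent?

An LP optimum is at a vertex; with two nutrient constraints at most two foods are used. Check each candidate.
Greek yogurt only: max(3.1/0.3, 59/18) = 10.33 servings → $9.30.
whole-barley bread only: max(3.1/1.4, 59/5) = 11.8 servings → $5.31.
Greek yogurt + whole-barley bread with both tight: 2.831 servings and 1.608 servings → $3.27.
The minimum over all feasible corners is $3.27.

$3.27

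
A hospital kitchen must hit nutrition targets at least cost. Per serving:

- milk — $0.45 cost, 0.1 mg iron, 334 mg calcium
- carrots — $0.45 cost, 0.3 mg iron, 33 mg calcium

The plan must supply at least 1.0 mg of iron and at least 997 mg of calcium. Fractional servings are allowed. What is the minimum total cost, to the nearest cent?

Check every corner: each single food scaled to meet both minima, and each pair solved so both constraints bind.
milk only: max(1.0/0.1, 997/334) = 10 servings → $4.50.
carrots only: max(1.0/0.3, 997/33) = 30.21 servings → $13.60.
milk + carrots with both tight: 2.746 servings and 2.418 servings → $2.32.
The minimum over all feasible corners is $2.32.

$2.32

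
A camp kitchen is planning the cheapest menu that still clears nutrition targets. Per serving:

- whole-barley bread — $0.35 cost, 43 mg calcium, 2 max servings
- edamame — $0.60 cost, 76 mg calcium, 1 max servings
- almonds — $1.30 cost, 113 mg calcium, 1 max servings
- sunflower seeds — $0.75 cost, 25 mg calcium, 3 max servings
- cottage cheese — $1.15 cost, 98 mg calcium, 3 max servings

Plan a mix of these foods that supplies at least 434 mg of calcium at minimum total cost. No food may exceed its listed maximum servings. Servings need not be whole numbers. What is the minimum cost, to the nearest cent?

Cost per mg of calcium: edamame $0.0079, whole-barley bread $0.0081, almonds $0.0115, cottage cheese $0.0117, sunflower seeds $0.0300.
Take 1 serving of edamame: +76.0 mg calcium for $0.60 (total $0.60, still need 358.0 mg).
Take 2 servings of whole-barley bread: +86.0 mg calcium for $0.70 (total $1.30, still need 272.0 mg).
Take 1 serving of almonds: +113.0 mg calcium for $1.30 (total $2.60, still need 159.0 mg).
Take 1.622 servings of cottage cheese: +159.0 mg calcium for $1.87 (total $4.47, still need 0.0 mg).
Filling from the cheapest source first is optimal under one linear minimum: $4.47.

$4.47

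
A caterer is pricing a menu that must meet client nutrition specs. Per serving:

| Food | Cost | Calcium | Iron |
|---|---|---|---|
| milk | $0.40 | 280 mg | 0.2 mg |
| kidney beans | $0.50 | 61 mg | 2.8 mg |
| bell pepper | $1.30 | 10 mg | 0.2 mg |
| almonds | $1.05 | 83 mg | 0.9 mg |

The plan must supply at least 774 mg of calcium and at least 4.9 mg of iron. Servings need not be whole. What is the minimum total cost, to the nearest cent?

$1.76

Check every corner: each single food scaled to meet both minima, and each pair solved so both constraints bind.
milk only: max(774/280, 4.9/0.2) = 24.5 servings → $9.80.
kidney beans only: max(774/61, 4.9/2.8) = 12.69 servings → $6.34.
bell pepper only: max(774/10, 4.9/0.2) = 77.4 servings → $100.62.
almonds only: max(774/83, 4.9/0.9) = 9.325 servings → $9.79.
milk + kidney beans with both tight: 2.421 servings and 1.577 servings → $1.76.
milk + bell pepper with both tight: 1.959 servings and 22.54 servings → $30.09.
milk + almonds with both tight: 1.232 servings and 5.171 servings → $5.92.
kidney beans + bell pepper: the both-tight solution has a negative serving — not a feasible corner.
kidney beans + almonds with both targets exact would need a negative amount; discard.
bell pepper + almonds: intersection lies outside the first quadrant.
Cheapest feasible corner: $1.76.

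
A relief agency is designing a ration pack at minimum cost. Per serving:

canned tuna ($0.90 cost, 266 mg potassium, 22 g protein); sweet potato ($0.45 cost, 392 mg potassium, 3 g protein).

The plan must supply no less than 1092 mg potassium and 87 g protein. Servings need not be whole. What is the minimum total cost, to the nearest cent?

$3.60

For a min-cost LP with two ≥-constraints, a basic feasible solution has at most two positive variables.
canned tuna only: max(1092/266, 87/22) = 4.105 servings → $3.69.
sweet potato only: max(1092/392, 87/3) = 29 servings → $13.05.
canned tuna + sweet potato with both tight: 3.939 servings and 0.1127 servings → $3.60.
So the least-cost plan costs $3.60.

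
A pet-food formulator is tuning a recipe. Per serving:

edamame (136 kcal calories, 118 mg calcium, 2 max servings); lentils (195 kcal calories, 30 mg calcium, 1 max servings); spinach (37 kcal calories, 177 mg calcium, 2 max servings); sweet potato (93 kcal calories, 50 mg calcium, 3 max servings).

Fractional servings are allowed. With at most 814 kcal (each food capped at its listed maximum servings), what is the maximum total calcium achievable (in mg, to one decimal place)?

769.1 mg

Calcium per kcal: spinach 4.784, edamame 0.8676, sweet potato 0.5376, lentils 0.1538.
Take 2 servings of spinach: uses 74 kcal, +354.0 mg calcium (running total 354.0 mg).
Take 2 servings of edamame: uses 272 kcal, +236.0 mg calcium (running total 590.0 mg).
Take 3 servings of sweet potato: uses 279 kcal, +150.0 mg calcium (running total 740.0 mg).
Take 0.9692 servings of lentils: uses 189 kcal, +29.1 mg calcium (running total 769.1 mg).
Greedy by best ratio exhausts the calories allowance optimally: 769.1 mg.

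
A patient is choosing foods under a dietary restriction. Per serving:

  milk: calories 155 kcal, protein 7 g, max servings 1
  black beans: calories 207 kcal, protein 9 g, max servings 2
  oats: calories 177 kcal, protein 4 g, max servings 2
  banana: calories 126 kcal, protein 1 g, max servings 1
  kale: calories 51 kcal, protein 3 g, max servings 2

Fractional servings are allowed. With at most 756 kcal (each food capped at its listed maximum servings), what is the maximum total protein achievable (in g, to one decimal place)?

32.9 g

Protein per kcal: kale 0.05882, milk 0.04516, black beans 0.04348, oats 0.0226, banana 0.007937.
Take 2 servings of kale: uses 102 kcal, +6.0 g protein (running total 6.0 g).
Take 1 serving of milk: uses 155 kcal, +7.0 g protein (running total 13.0 g).
Take 2 servings of black beans: uses 414 kcal, +18.0 g protein (running total 31.0 g).
Take 0.4802 servings of oats: uses 85 kcal, +1.9 g protein (running total 32.9 g).
Filling greedily by protein-per-kcal is optimal for one linear limit, giving 32.9 g.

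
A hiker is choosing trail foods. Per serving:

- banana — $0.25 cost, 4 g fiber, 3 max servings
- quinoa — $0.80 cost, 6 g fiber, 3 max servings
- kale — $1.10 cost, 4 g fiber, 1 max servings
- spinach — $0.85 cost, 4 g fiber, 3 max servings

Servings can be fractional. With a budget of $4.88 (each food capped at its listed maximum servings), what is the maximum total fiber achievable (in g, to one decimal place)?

Fiber per dollar: banana 16, quinoa 7.5, spinach 4.706, kale 3.636.
Take 3 servings of banana: spends $0.75, +12.0 g fiber (running total 12.0 g).
Take 3 servings of quinoa: spends $2.40, +18.0 g fiber (running total 30.0 g).
Take 2.035 servings of spinach: spends $1.73, +8.1 g fiber (running total 38.1 g).
Greedy by best ratio exhausts the cost allowance optimally: 38.1 g.

38.1 g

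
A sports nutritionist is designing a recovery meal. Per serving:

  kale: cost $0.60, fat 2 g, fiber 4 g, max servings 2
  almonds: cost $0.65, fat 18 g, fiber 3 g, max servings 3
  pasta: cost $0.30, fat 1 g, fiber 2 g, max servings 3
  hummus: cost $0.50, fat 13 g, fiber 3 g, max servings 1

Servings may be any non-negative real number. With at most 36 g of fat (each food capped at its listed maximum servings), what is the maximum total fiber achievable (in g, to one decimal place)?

19.7 g

Fiber per g fat: kale 2, pasta 2, hummus 0.2308, almonds 0.1667.
Take 2 servings of kale: uses 4 g fat, +8.0 g fiber (running total 8.0 g).
Take 3 servings of pasta: uses 3 g fat, +6.0 g fiber (running total 14.0 g).
Take 1 serving of hummus: uses 13 g fat, +3.0 g fiber (running total 17.0 g).
Take 0.8889 servings of almonds: uses 16 g fat, +2.7 g fiber (running total 19.7 g).
Filling greedily by fiber-per-g fat is optimal for one linear limit, giving 19.7 g.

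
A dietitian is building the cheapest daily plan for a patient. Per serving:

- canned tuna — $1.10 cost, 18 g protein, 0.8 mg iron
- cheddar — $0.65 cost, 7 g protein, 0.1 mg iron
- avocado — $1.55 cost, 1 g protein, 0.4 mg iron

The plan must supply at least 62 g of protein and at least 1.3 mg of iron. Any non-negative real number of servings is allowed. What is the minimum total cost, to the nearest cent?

$3.79

Compare the cost at each extreme point of the feasible region.
canned tuna only: max(62/18, 1.3/0.8) = 3.444 servings → $3.79.
cheddar only: max(62/7, 1.3/0.1) = 13 servings → $8.45.
avocado only: max(62/1, 1.3/0.4) = 62 servings → $96.10.
canned tuna + cheddar with both tight: 0.7632 servings and 6.895 servings → $5.32.
canned tuna + avocado: intersection lies outside the first quadrant.
cheddar + avocado with both tight: 8.704 servings and 1.074 servings → $7.32.
The minimum over all feasible corners is $3.79.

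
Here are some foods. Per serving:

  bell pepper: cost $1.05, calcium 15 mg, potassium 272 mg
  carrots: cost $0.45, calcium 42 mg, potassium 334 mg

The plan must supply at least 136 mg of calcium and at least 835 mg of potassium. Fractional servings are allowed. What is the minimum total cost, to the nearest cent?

$1.46

Compare the cost at each extreme point of the feasible region.
bell pepper only: max(136/15, 835/272) = 9.067 servings → $9.52.
carrots only: max(136/42, 835/334) = 3.238 servings → $1.46.
bell pepper + carrots: intersection lies outside the first quadrant.
The minimum over all feasible corners is $1.46.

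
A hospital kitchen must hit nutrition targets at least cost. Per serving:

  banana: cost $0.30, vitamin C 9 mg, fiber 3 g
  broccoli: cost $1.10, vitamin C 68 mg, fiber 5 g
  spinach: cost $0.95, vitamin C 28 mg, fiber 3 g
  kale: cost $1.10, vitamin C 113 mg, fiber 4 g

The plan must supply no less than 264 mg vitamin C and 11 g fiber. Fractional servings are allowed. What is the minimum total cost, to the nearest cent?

At the optimum either one food covers both requirements or two foods hit both targets exactly; no other combination can be cheaper.
banana only: max(264/9, 11/3) = 29.33 servings → $8.80.
broccoli only: max(264/68, 11/5) = 3.882 servings → $4.27.
spinach only: max(264/28, 11/3) = 9.429 servings → $8.96.
kale only: max(264/113, 11/4) = 2.75 servings → $3.02.
banana + broccoli with both targets exact would need a negative amount; discard.
banana + spinach: intersection lies outside the first quadrant.
banana + kale with both tight: 0.6172 servings and 2.287 servings → $2.70.
broccoli + spinach: the both-tight solution has a negative serving — not a feasible corner.
broccoli + kale with both tight: 0.6382 servings and 1.952 servings → $2.85.
spinach + kale with both tight: 0.8238 servings and 2.132 servings → $3.13.
Cheapest feasible corner: $2.70.

$2.70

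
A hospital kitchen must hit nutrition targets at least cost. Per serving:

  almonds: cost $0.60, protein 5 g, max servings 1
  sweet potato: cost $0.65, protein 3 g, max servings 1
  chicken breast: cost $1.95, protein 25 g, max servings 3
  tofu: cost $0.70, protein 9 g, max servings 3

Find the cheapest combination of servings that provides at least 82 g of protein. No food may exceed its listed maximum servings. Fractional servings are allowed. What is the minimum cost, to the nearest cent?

Cost per g of protein: tofu $0.0778, chicken breast $0.0780, almonds $0.1200, sweet potato $0.2167.
Take 3 servings of tofu: +27.0 g protein for $2.10 (total $2.10, still need 55.0 g).
Take 2.2 servings of chicken breast: +55.0 g protein for $4.29 (total $6.39, still need 0.0 g).
Filling from the cheapest source first is optimal under one linear minimum: $6.39.

$6.39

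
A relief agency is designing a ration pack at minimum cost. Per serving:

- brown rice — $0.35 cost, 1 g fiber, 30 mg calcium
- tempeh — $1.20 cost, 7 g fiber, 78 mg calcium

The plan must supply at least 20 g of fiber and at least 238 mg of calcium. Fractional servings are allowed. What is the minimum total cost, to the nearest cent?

$3.57

Check every corner: each single food scaled to meet both minima, and each pair solved so both constraints bind.
brown rice only: max(20/1, 238/30) = 20 servings → $7.00.
tempeh only: max(20/7, 238/78) = 3.051 servings → $3.66.
brown rice + tempeh with both tight: 0.803 servings and 2.742 servings → $3.57.
So the least-cost plan costs $3.57.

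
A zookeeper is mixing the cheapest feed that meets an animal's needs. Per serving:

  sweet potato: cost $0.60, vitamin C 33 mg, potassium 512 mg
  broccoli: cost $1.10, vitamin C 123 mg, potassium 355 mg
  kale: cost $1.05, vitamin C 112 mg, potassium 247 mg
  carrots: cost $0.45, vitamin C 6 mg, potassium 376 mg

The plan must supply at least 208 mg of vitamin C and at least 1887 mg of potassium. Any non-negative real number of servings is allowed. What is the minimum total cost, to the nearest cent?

A basic optimal solution has at most two foods positive. Try each food alone and each pair with both targets met exactly.
sweet potato only: max(208/33, 1887/512) = 6.303 servings → $3.78.
broccoli only: max(208/123, 1887/355) = 5.315 servings → $5.85.
kale only: max(208/112, 1887/247) = 7.64 servings → $8.02.
carrots only: max(208/6, 1887/376) = 34.67 servings → $15.60.
sweet potato + broccoli with both tight: 3.087 servings and 0.8627 servings → $2.80.
sweet potato + kale with both tight: 3.252 servings and 0.899 servings → $2.90.
sweet potato + carrots: intersection lies outside the first quadrant.
broccoli + kale with both targets exact would need a negative amount; discard.
broccoli + carrots with both tight: 1.516 servings and 3.587 servings → $3.28.
kale + carrots with both tight: 1.646 servings and 3.937 servings → $3.50.
The minimum over all feasible corners is $2.80.

$2.80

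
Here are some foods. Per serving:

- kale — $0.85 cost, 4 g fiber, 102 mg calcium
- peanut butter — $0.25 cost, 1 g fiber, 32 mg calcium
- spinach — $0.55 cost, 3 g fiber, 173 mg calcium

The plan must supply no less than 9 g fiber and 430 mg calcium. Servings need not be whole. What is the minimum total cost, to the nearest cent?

Minimising a linear cost over {fiber ≥ 9, calcium ≥ 430, servings ≥ 0} — the optimum is at a vertex, using one or two foods.
kale only: max(9/4, 430/102) = 4.216 servings → $3.58.
peanut butter only: max(9/1, 430/32) = 13.44 servings → $3.36.
spinach only: max(9/3, 430/173) = 3 servings → $1.65.
kale + peanut butter: the both-tight solution has a negative serving — not a feasible corner.
kale + spinach with both tight: 0.6917 servings and 2.078 servings → $1.73.
peanut butter + spinach with both tight: 3.468 servings and 1.844 servings → $1.88.
So the least-cost plan costs $1.65.

$1.65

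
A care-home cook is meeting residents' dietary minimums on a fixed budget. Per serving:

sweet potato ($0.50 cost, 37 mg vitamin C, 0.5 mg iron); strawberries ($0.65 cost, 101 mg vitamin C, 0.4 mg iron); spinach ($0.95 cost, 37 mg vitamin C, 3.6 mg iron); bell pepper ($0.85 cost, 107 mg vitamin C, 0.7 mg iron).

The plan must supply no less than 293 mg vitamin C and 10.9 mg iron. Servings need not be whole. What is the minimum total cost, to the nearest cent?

sweet potato only: max(293/37, 10.9/0.5) = 21.8 servings → $10.90.
strawberries only: max(293/101, 10.9/0.4) = 27.25 servings → $17.71.
spinach only: max(293/37, 10.9/3.6) = 7.919 servings → $7.52.
bell pepper only: max(293/107, 10.9/0.7) = 15.57 servings → $13.24.
sweet potato + strawberries: intersection lies outside the first quadrant.
sweet potato + spinach with both tight: 5.68 servings and 2.239 servings → $4.97.
sweet potato + bell pepper with both targets exact would need a negative amount; discard.
strawberries + spinach with both tight: 1.868 servings and 2.82 servings → $3.89.
strawberries + bell pepper with both targets exact would need a negative amount; discard.
spinach + bell pepper with both tight: 2.675 servings and 1.813 servings → $4.08.
Cheapest feasible corner: $3.89.

$3.89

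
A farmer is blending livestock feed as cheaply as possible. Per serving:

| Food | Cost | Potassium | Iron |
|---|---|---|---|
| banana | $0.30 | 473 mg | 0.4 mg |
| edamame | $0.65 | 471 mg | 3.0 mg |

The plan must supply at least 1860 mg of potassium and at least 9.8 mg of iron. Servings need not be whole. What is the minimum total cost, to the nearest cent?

An LP optimum is at a vertex; with two nutrient constraints at most two foods are used. Check each candidate.
banana only: max(1860/473, 9.8/0.4) = 24.5 servings → $7.35.
edamame only: max(1860/471, 9.8/3.0) = 3.949 servings → $2.57.
banana + edamame with both tight: 0.7835 servings and 3.162 servings → $2.29.
So the least-cost plan costs $2.29.

$2.29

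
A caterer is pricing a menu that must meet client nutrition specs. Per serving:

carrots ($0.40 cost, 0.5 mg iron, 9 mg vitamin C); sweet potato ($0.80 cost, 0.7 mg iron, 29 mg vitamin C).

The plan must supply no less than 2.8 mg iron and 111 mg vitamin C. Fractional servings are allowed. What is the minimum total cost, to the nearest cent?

$3.13

An LP optimum is at a vertex; with two nutrient constraints at most two foods are used. Check each candidate.
carrots only: max(2.8/0.5, 111/9) = 12.33 servings → $4.93.
sweet potato only: max(2.8/0.7, 111/29) = 4 servings → $3.20.
carrots + sweet potato with both tight: 0.4268 servings and 3.695 servings → $3.13.
Cheapest feasible corner: $3.13.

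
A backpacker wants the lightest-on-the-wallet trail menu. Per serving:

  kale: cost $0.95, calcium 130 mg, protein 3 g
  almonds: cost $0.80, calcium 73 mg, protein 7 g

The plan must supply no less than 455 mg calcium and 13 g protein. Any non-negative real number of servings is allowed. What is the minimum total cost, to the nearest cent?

kale only: max(455/130, 13/3) = 4.333 servings → $4.12.
almonds only: max(455/73, 13/7) = 6.233 servings → $4.99.
kale + almonds with both tight: 3.236 servings and 0.4703 servings → $3.45.
So the least-cost plan costs $3.45.

$3.45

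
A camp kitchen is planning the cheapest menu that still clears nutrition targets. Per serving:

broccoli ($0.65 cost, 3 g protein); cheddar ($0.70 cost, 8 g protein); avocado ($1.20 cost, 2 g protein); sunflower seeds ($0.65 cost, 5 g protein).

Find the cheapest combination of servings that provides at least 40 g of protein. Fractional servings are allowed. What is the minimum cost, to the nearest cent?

$3.50

Cost per g of protein: cheddar $0.0875, sunflower seeds $0.1300, broccoli $0.2167, avocado $0.6000.
With no serving limits, use only cheddar: 40 g / 8 g = 5 servings × $0.70 = $3.50.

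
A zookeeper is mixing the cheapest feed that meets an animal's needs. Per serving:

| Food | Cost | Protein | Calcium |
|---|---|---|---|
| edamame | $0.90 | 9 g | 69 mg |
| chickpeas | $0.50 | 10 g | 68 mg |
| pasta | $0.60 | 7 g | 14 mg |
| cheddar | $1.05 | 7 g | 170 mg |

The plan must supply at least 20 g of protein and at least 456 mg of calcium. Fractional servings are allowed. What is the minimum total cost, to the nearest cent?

At the optimum either one food covers both requirements or two foods hit both targets exactly; no other combination can be cheaper.
edamame only: max(20/9, 456/69) = 6.609 servings → $5.95.
chickpeas only: max(20/10, 456/68) = 6.706 servings → $3.35.
pasta only: max(20/7, 456/14) = 32.57 servings → $19.54.
cheddar only: max(20/7, 456/170) = 2.857 servings → $3.00.
edamame + chickpeas with both targets exact would need a negative amount; discard.
edamame + pasta: intersection lies outside the first quadrant.
edamame + cheddar with both tight: 0.1987 servings and 2.602 servings → $2.91.
chickpeas + pasta with both targets exact would need a negative amount; discard.
chickpeas + cheddar with both tight: 0.1699 servings and 2.614 servings → $2.83.
pasta + cheddar with both tight: 0.1905 servings and 2.667 servings → $2.91.
So the least-cost plan costs $2.83.

$2.83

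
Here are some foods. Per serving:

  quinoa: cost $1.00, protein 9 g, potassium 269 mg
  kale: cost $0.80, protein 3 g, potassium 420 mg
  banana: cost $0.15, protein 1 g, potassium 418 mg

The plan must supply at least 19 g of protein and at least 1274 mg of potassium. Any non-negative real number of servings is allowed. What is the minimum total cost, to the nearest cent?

$2.18

A basic optimal solution has at most two foods positive. Try each food alone and each pair with both targets met exactly.
quinoa only: max(19/9, 1274/269) = 4.736 servings → $4.74.
kale only: max(19/3, 1274/420) = 6.333 servings → $5.07.
banana only: max(19/1, 1274/418) = 19 servings → $2.85.
quinoa + kale with both tight: 1.399 servings and 2.138 servings → $3.11.
quinoa + banana with both tight: 1.909 servings and 1.819 servings → $2.18.
kale + banana with both targets exact would need a negative amount; discard.
Cheapest feasible corner: $2.18.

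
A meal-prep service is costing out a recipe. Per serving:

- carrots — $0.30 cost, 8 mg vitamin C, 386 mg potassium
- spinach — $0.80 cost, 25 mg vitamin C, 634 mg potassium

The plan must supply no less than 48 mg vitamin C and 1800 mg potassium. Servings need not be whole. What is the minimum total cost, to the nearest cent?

$1.68

This is a tiny linear program; its minimum lies at a vertex of the feasible set. List the vertices and price them.
carrots only: max(48/8, 1800/386) = 6 servings → $1.80.
spinach only: max(48/25, 1800/634) = 2.839 servings → $2.27.
carrots + spinach with both tight: 3.182 servings and 0.9017 servings → $1.68.
The minimum over all feasible corners is $1.68.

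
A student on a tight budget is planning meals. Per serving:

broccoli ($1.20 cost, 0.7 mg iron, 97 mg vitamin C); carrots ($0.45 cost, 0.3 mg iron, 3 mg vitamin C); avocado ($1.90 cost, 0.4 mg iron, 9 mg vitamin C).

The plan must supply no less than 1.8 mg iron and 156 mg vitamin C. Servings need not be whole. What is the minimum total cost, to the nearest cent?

Minimising a linear cost over {iron ≥ 1.8, vitamin C ≥ 156, servings ≥ 0} — the optimum is at a vertex, using one or two foods.
broccoli only: max(1.8/0.7, 156/97) = 2.571 servings → $3.09.
carrots only: max(1.8/0.3, 156/3) = 52 servings → $23.40.
avocado only: max(1.8/0.4, 156/9) = 17.33 servings → $32.93.
broccoli + carrots with both tight: 1.533 servings and 2.422 servings → $2.93.
broccoli + avocado with both tight: 1.422 servings and 2.012 servings → $5.53.
carrots + avocado with both targets exact would need a negative amount; discard.
The minimum over all feasible corners is $2.93.

$2.93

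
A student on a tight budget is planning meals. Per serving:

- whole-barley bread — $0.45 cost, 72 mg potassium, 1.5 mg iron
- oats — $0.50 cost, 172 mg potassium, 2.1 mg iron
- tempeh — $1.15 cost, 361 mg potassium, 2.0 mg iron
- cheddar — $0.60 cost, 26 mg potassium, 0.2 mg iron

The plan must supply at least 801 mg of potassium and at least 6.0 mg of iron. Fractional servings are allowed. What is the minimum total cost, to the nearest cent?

whole-barley bread only: max(801/72, 6.0/1.5) = 11.12 servings → $5.01.
oats only: max(801/172, 6.0/2.1) = 4.657 servings → $2.33.
tempeh only: max(801/361, 6.0/2.0) = 3 servings → $3.45.
cheddar only: max(801/26, 6.0/0.2) = 30.81 servings → $18.48.
whole-barley bread + oats with both targets exact would need a negative amount; discard.
whole-barley bread + tempeh with both tight: 1.419 servings and 1.936 servings → $2.86.
whole-barley bread + cheddar with both targets exact would need a negative amount; discard.
oats + tempeh with both tight: 1.362 servings and 1.57 servings → $2.49.
oats + cheddar with both targets exact would need a negative amount; discard.
tempeh + cheddar with both tight: 0.2079 servings and 27.92 servings → $16.99.
So the least-cost plan costs $2.33.

$2.33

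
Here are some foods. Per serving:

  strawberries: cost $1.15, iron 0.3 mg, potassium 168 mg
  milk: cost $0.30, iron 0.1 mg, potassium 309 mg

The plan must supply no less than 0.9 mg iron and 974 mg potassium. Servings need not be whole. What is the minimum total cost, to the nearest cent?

strawberries only: max(0.9/0.3, 974/168) = 5.798 servings → $6.67.
milk only: max(0.9/0.1, 974/309) = 9 servings → $2.70.
strawberries + milk with both tight: 2.381 servings and 1.858 servings → $3.30.
So the least-cost plan costs $2.70.

$2.70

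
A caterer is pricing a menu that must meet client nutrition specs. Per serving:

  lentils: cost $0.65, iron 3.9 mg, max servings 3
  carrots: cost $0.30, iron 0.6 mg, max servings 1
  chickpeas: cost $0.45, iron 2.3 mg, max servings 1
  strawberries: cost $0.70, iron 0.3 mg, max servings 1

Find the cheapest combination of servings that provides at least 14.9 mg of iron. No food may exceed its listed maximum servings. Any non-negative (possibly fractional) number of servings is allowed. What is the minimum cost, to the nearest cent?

$3.40

Cost per mg of iron: lentils $0.1667, chickpeas $0.1957, carrots $0.5000, strawberries $2.3333.
Take 3 servings of lentils: +11.7 mg iron for $1.95 (total $1.95, still need 3.2 mg).
Take 1 serving of chickpeas: +2.3 mg iron for $0.45 (total $2.40, still need 0.9 mg).
Take 1 serving of carrots: +0.6 mg iron for $0.30 (total $2.70, still need 0.3 mg).
Take 1 serving of strawberries: +0.3 mg iron for $0.70 (total $3.40, still need 0.0 mg).
Greedy by cheapest-per-mg is optimal for a single linear constraint, so the minimum cost is $3.40.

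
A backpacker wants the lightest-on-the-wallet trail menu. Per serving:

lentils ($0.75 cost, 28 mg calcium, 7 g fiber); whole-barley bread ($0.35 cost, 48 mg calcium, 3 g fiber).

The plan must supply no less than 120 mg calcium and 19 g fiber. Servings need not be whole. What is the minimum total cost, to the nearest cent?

Minimising a linear cost over {calcium ≥ 120, fiber ≥ 19, servings ≥ 0} — the optimum is at a vertex, using one or two foods.
lentils only: max(120/28, 19/7) = 4.286 servings → $3.21.
whole-barley bread only: max(120/48, 19/3) = 6.333 servings → $2.22.
lentils + whole-barley bread with both tight: 2.19 servings and 1.222 servings → $2.07.
Cheapest feasible corner: $2.07.

$2.07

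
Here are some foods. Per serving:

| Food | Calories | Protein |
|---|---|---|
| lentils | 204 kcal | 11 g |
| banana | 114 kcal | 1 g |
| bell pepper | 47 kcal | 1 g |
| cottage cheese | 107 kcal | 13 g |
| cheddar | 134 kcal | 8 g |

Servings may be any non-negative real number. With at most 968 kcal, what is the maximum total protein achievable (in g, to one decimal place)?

117.6 g

Protein per kcal: cottage cheese 0.1215, cheddar 0.0597, lentils 0.05392, bell pepper 0.02128, banana 0.008772.
With no serving limits, spend the whole calories allowance on cottage cheese: 968 kcal / 107 kcal × 13 g = 117.6 g.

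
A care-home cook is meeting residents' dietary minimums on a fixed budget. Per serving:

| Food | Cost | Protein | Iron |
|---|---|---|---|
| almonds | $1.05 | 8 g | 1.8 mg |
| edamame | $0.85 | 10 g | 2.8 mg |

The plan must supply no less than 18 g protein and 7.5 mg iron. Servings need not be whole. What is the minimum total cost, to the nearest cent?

With two linear requirements the optimum uses one or two foods; enumerate the corners.
almonds only: max(18/8, 7.5/1.8) = 4.167 servings → $4.38.
edamame only: max(18/10, 7.5/2.8) = 2.679 servings → $2.28.
almonds + edamame with both targets exact would need a negative amount; discard.
So the least-cost plan costs $2.28.

$2.28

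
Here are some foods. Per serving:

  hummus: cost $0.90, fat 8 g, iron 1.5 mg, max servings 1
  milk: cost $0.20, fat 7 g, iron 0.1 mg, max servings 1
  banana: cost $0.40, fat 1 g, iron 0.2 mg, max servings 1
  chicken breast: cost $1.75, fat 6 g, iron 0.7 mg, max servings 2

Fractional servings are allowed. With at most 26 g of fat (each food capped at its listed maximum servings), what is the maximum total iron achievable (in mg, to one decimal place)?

Iron per g fat: banana 0.2, hummus 0.1875, chicken breast 0.1167, milk 0.01429.
Take 1 serving of banana: uses 1 g fat, +0.2 mg iron (running total 0.2 mg).
Take 1 serving of hummus: uses 8 g fat, +1.5 mg iron (running total 1.7 mg).
Take 2 servings of chicken breast: uses 12 g fat, +1.4 mg iron (running total 3.1 mg).
Take 0.7143 servings of milk: uses 5 g fat, +0.1 mg iron (running total 3.2 mg).
Greedy by best ratio exhausts the fat allowance optimally: 3.2 mg.

3.2 mg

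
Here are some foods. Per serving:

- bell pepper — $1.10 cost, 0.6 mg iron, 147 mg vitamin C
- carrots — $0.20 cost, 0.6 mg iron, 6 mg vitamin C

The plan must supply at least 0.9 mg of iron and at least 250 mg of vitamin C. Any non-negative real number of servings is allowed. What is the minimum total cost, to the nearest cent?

$1.87

Minimising a linear cost over {iron ≥ 0.9, vitamin C ≥ 250, servings ≥ 0} — the optimum is at a vertex, using one or two foods.
bell pepper only: max(0.9/0.6, 250/147) = 1.701 servings → $1.87.
carrots only: max(0.9/0.6, 250/6) = 41.67 servings → $8.33.
bell pepper + carrots: intersection lies outside the first quadrant.
Cheapest feasible corner: $1.87.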